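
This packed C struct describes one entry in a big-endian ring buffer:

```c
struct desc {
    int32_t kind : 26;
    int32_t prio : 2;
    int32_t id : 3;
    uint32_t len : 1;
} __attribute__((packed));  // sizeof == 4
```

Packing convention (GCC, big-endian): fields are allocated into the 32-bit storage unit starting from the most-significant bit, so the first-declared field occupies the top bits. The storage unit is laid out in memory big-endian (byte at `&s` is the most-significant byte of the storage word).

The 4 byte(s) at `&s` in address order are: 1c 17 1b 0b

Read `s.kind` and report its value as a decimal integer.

[0]=0x1c [1]=0x17 [2]=0x1b [3]=0x0b (big-endian) → word 0x1c171b0b
kind [6+:26] = (word>>6) & 0x3ffffff = 7363692  ←
prio [4+:2] = (word>>4) & 0x3 = 0
id [1+:3] = (word>>1) & 0x7 = 5
len [0+:1] = (word>>0) & 0x1 = 1
kind signed 26b, MSB=0: value = 7363692

7363692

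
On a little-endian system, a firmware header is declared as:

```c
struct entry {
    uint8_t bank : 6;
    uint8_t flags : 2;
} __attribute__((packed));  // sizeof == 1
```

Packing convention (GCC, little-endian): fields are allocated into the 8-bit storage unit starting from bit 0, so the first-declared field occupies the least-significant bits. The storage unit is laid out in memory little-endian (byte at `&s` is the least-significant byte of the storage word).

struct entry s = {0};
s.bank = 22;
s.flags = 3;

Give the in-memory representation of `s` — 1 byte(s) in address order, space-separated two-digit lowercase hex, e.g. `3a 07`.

d6

bank:6 = 22 → 0x16 << 0 → word 0x16
flags:2 = 3 → 0x3 << 6 → word 0xd6
word = 0xd6 → little-endian bytes:
  [0]=0xd6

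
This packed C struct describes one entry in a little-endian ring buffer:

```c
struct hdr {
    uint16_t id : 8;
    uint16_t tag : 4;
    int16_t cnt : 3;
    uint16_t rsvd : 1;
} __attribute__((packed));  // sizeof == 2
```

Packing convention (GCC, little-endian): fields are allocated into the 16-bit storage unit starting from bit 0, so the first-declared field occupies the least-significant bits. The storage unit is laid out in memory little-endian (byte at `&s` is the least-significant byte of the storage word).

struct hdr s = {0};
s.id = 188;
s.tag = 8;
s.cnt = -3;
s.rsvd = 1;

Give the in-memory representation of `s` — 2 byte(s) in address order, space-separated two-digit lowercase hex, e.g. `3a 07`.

bc d8

id (8b) val=188 bits=0xbc at bit 0: 0x00bc
tag (4b) val=8 bits=0x8 at bit 8: 0x08bc
cnt (3b) val=-3 bits=0x5 at bit 12: 0x58bc
rsvd (1b) val=1 bits=0x1 at bit 15: 0xd8bc
word = 0xd8bc → little-endian bytes:
  [0]=0xbc  [1]=0xd8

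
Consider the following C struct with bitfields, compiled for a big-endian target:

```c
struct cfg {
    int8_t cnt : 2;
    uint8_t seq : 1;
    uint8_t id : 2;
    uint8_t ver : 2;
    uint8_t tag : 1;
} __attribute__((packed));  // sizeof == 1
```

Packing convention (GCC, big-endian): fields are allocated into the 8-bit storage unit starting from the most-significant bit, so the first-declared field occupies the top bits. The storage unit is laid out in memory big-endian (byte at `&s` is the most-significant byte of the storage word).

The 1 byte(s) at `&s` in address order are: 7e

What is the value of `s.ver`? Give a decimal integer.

[0]=0x7e (big-endian) → word 0x7e
cnt [6+:2] = (word>>6) & 0x3 = 1
seq [5+:1] = (word>>5) & 0x1 = 1
id [3+:2] = (word>>3) & 0x3 = 3
ver [1+:2] = (word>>1) & 0x3 = 3  ←
tag [0+:1] = (word>>0) & 0x1 = 0

3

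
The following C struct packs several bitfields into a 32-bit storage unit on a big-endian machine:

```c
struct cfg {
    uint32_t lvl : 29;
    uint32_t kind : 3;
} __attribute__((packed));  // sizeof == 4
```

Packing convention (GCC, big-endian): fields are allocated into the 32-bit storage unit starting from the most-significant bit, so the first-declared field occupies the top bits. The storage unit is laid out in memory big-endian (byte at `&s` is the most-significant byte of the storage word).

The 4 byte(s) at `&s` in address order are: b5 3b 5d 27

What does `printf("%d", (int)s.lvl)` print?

380070820

[0]=0xb5 [1]=0x3b [2]=0x5d [3]=0x27 (big-endian) → word 0xb53b5d27
lvl [3+:29] = (word>>3) & 0x1fffffff = 380070820  ←
kind [0+:3] = (word>>0) & 0x7 = 7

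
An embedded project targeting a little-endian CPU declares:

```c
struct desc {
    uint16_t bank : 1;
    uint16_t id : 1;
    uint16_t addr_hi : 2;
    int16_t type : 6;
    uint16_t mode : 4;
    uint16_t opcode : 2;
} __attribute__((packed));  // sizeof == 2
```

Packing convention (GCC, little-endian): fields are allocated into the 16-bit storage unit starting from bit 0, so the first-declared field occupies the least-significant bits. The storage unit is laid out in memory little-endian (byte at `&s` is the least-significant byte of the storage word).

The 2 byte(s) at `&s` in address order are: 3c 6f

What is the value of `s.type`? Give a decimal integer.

-13

[0]=0x3c [1]=0x6f (little-endian) → word 0x6f3c
bank:1 @ bit 0 → (0x6f3c>>0)&0x1 = 0x0
id:1 @ bit 1 → (0x6f3c>>1)&0x1 = 0x0
addr_hi:2 @ bit 2 → (0x6f3c>>2)&0x3 = 0x3
type:6 @ bit 4 → (0x6f3c>>4)&0x3f = 0x33  ←
mode:4 @ bit 10 → (0x6f3c>>10)&0xf = 0xb
opcode:2 @ bit 14 → (0x6f3c>>14)&0x3 = 0x1
type signed 6b, MSB=1: 51 - 64 = -13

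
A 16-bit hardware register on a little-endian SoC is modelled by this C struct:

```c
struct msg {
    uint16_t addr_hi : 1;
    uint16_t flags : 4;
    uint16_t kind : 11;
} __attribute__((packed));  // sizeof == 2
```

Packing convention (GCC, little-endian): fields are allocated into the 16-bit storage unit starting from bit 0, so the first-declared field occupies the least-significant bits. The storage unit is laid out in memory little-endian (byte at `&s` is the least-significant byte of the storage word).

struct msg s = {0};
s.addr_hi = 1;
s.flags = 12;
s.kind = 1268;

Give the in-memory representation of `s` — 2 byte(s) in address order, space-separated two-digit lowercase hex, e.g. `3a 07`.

99 9e

[0+:1] addr_hi=1 & 0x1 = 0x1; word=0x0001
[1+:4] flags=12 & 0xf = 0xc; word=0x0019
[5+:11] kind=1268 & 0x7ff = 0x4f4; word=0x9e99
word = 0x9e99 → little-endian bytes:
  [0]=0x99  [1]=0x9e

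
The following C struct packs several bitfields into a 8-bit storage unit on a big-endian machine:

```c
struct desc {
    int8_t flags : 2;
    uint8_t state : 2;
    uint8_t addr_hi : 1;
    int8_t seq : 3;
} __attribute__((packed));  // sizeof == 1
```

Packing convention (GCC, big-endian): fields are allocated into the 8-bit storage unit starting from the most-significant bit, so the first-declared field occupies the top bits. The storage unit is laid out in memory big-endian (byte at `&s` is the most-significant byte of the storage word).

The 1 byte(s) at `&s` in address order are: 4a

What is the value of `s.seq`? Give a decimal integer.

2

[0]=0x4a (big-endian) → word 0x4a
flags [6+:2] = (word>>6) & 0x3 = 1
state [4+:2] = (word>>4) & 0x3 = 0
addr_hi [3+:1] = (word>>3) & 0x1 = 1
seq [0+:3] = (word>>0) & 0x7 = 2  ←
seq signed 3b, MSB=0: value = 2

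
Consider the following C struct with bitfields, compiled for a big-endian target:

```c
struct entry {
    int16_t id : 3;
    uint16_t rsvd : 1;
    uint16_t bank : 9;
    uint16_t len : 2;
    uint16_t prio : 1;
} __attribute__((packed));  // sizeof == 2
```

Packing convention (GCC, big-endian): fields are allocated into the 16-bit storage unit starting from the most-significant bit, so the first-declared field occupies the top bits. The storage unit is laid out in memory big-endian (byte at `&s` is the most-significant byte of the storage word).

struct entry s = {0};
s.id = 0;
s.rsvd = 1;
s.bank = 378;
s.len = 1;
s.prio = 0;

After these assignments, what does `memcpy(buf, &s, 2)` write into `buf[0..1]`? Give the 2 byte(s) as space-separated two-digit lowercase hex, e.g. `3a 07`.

[13+:3] id=0 & 0x7 = 0x0; word=0x0000
[12+:1] rsvd=1 & 0x1 = 0x1; word=0x1000
[3+:9] bank=378 & 0x1ff = 0x17a; word=0x1bd0
[1+:2] len=1 & 0x3 = 0x1; word=0x1bd2
[0+:1] prio=0 & 0x1 = 0x0; word=0x1bd2
word = 0x1bd2 → big-endian bytes:
  [0]=0x1b  [1]=0xd2

1b d2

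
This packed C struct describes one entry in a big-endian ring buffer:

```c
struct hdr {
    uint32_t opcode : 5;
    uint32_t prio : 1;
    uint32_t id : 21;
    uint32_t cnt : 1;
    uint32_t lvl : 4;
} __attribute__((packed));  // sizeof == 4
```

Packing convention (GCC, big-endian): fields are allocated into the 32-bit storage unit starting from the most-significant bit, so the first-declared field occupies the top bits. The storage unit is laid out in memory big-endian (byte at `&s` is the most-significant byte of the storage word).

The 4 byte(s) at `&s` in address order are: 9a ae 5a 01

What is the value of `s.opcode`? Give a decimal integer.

19

[0]=0x9a [1]=0xae [2]=0x5a [3]=0x01 (big-endian) → word 0x9aae5a01
opcode:5 @ bit 27 → (0x9aae5a01>>27)&0x1f = 0x13  ←
prio:1 @ bit 26 → (0x9aae5a01>>26)&0x1 = 0x0
id:21 @ bit 5 → (0x9aae5a01>>5)&0x1fffff = 0x1572d0
cnt:1 @ bit 4 → (0x9aae5a01>>4)&0x1 = 0x0
lvl:4 @ bit 0 → (0x9aae5a01>>0)&0xf = 0x1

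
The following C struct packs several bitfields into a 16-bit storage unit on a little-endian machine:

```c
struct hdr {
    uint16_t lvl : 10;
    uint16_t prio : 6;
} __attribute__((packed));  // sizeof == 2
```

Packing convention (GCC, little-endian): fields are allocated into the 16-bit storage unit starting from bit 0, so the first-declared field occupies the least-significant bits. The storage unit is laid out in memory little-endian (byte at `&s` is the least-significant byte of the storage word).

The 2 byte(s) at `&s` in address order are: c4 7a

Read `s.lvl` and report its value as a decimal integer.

[0]=0xc4 [1]=0x7a (little-endian) → word 0x7ac4
lvl [0+:10] = (word>>0) & 0x3ff = 708  ←
prio [10+:6] = (word>>10) & 0x3f = 30

708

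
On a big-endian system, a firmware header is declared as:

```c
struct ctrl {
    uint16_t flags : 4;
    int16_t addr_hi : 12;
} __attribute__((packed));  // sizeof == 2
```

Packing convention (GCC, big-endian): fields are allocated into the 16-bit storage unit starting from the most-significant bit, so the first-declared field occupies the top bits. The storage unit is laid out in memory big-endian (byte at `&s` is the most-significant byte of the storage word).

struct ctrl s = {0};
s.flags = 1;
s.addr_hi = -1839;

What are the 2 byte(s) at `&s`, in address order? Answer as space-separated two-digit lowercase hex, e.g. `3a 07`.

[12+:4] flags=1 & 0xf = 0x1; word=0x1000
[0+:12] addr_hi=-1839 & 0xfff = 0x8d1; word=0x18d1
word = 0x18d1 → big-endian bytes:
  [0]=0x18  [1]=0xd1

18 d1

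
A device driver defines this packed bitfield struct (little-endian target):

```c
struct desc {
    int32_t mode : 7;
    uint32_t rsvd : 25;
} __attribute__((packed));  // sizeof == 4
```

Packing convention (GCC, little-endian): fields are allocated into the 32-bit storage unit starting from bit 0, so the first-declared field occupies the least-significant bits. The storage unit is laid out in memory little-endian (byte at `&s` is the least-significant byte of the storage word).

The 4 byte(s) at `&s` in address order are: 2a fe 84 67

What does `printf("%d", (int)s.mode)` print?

42

[0]=0x2a [1]=0xfe [2]=0x84 [3]=0x67 (little-endian) → word 0x6784fe2a
mode [0+:7] = (word>>0) & 0x7f = 42  ←
rsvd [7+:25] = (word>>7) & 0x1ffffff = 13568508
mode signed 7b, MSB=0: value = 42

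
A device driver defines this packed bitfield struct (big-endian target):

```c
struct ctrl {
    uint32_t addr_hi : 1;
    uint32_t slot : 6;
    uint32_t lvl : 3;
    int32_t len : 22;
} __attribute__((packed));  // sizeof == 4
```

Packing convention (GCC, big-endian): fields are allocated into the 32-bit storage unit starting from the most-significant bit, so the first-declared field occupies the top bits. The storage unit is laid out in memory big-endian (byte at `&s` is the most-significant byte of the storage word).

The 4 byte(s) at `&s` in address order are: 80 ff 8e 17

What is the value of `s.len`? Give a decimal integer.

[0]=0x80 [1]=0xff [2]=0x8e [3]=0x17 (big-endian) → word 0x80ff8e17
addr_hi [31+:1] = (word>>31) & 0x1 = 1
slot [25+:6] = (word>>25) & 0x3f = 0
lvl [22+:3] = (word>>22) & 0x7 = 3
len [0+:22] = (word>>0) & 0x3fffff = 4165143  ←
len signed 22b, MSB=1: 4165143 - 4194304 = -29161

-29161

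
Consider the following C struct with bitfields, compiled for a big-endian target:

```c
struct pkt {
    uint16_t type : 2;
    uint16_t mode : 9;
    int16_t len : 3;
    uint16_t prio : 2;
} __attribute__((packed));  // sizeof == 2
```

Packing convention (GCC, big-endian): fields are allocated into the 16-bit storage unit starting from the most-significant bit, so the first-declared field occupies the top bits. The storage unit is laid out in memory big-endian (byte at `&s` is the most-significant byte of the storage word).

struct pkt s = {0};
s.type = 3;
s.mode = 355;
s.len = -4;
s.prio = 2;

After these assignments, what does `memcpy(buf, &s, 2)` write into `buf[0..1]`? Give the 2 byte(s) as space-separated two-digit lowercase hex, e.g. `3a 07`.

type (2b) val=3 bits=0x3 at bit 14: 0xc000
mode (9b) val=355 bits=0x163 at bit 5: 0xec60
len (3b) val=-4 bits=0x4 at bit 2: 0xec70
prio (2b) val=2 bits=0x2 at bit 0: 0xec72
word = 0xec72 → big-endian bytes:
  [0]=0xec  [1]=0x72

ec 72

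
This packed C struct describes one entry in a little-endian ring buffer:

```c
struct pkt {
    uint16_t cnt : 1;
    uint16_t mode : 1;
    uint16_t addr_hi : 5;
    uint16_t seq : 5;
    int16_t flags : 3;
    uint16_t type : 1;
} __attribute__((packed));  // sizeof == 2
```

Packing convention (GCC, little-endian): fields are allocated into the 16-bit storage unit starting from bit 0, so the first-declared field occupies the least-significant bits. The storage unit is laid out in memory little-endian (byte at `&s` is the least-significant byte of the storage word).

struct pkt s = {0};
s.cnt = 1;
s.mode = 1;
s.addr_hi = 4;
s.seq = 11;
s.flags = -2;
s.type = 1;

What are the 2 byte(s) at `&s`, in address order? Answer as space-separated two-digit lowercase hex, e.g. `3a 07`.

[0+:1] cnt=1 & 0x1 = 0x1; word=0x0001
[1+:1] mode=1 & 0x1 = 0x1; word=0x0003
[2+:5] addr_hi=4 & 0x1f = 0x4; word=0x0013
[7+:5] seq=11 & 0x1f = 0xb; word=0x0593
[12+:3] flags=-2 & 0x7 = 0x6; word=0x6593
[15+:1] type=1 & 0x1 = 0x1; word=0xe593
word = 0xe593 → little-endian bytes:
  [0]=0x93  [1]=0xe5

93 e5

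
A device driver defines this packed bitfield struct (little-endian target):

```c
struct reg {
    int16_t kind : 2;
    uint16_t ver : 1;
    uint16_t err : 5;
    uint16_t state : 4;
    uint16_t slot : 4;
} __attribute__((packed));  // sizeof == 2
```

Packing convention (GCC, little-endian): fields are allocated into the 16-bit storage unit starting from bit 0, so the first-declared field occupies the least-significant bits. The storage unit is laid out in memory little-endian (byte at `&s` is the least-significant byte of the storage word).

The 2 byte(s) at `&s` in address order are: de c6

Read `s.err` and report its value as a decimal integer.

[0]=0xde [1]=0xc6 (little-endian) → word 0xc6de
kind [0+:2] = (word>>0) & 0x3 = 2
ver [2+:1] = (word>>2) & 0x1 = 1
err [3+:5] = (word>>3) & 0x1f = 27  ←
state [8+:4] = (word>>8) & 0xf = 6
slot [12+:4] = (word>>12) & 0xf = 12

27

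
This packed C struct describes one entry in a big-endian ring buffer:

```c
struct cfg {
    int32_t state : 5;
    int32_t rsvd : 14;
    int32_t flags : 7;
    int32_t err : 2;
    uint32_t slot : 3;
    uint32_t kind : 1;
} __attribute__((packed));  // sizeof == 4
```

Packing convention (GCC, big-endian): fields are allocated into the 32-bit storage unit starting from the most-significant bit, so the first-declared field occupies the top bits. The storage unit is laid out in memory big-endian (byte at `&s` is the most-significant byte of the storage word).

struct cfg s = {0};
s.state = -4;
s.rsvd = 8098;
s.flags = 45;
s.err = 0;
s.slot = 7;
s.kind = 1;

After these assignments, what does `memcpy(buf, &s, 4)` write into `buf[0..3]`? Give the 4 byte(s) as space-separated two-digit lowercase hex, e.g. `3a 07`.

e3 f4 4b 4f

[27+:5] state=-4 & 0x1f = 0x1c; word=0xe0000000
[13+:14] rsvd=8098 & 0x3fff = 0x1fa2; word=0xe3f44000
[6+:7] flags=45 & 0x7f = 0x2d; word=0xe3f44b40
[4+:2] err=0 & 0x3 = 0x0; word=0xe3f44b40
[1+:3] slot=7 & 0x7 = 0x7; word=0xe3f44b4e
[0+:1] kind=1 & 0x1 = 0x1; word=0xe3f44b4f
word = 0xe3f44b4f → big-endian bytes:
  [0]=0xe3  [1]=0xf4  [2]=0x4b  [3]=0x4f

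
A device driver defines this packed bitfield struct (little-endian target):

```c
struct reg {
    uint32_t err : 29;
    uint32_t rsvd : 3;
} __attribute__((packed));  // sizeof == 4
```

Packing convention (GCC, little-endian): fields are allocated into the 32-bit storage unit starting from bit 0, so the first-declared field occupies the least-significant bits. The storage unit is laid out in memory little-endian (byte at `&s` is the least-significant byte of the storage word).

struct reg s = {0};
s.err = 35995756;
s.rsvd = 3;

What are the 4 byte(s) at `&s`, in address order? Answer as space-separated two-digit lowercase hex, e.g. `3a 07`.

err:29 = 35995756 → 0x225406c << 0 → word 0x0225406c
rsvd:3 = 3 → 0x3 << 29 → word 0x6225406c
word = 0x6225406c → little-endian bytes:
  [0]=0x6c  [1]=0x40  [2]=0x25  [3]=0x62

6c 40 25 62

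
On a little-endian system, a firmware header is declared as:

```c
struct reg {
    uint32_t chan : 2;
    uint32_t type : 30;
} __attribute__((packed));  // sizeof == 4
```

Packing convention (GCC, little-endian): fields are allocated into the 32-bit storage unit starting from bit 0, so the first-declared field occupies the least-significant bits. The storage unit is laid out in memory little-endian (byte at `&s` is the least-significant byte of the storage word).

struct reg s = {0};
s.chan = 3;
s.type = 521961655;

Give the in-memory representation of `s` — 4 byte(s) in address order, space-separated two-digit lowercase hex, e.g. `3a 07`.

df 02 72 7c

chan (2b) val=3 bits=0x3 at bit 0: 0x00000003
type (30b) val=521961655 bits=0x1f1c80b7 at bit 2: 0x7c7202df
word = 0x7c7202df → little-endian bytes:
  [0]=0xdf  [1]=0x02  [2]=0x72  [3]=0x7c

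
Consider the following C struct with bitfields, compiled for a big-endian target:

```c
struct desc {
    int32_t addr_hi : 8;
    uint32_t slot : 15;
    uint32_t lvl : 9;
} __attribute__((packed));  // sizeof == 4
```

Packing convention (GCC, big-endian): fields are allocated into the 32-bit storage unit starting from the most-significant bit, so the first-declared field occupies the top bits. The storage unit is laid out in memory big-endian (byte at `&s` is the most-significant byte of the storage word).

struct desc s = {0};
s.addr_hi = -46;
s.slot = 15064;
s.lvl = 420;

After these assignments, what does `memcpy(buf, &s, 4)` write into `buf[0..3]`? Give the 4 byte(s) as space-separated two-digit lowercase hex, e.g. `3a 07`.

d2 75 b1 a4

addr_hi (8b) val=-46 bits=0xd2 at bit 24: 0xd2000000
slot (15b) val=15064 bits=0x3ad8 at bit 9: 0xd275b000
lvl (9b) val=420 bits=0x1a4 at bit 0: 0xd275b1a4
word = 0xd275b1a4 → big-endian bytes:
  [0]=0xd2  [1]=0x75  [2]=0xb1  [3]=0xa4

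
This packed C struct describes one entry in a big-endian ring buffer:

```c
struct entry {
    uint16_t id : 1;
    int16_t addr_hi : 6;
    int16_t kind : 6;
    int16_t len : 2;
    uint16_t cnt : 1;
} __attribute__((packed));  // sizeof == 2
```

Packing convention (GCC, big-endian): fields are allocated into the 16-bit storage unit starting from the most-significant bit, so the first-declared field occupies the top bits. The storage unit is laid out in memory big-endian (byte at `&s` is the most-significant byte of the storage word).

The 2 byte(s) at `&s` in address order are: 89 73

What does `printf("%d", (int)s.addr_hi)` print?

[0]=0x89 [1]=0x73 (big-endian) → word 0x8973
id [15+:1] = (word>>15) & 0x1 = 1
addr_hi [9+:6] = (word>>9) & 0x3f = 4  ←
kind [3+:6] = (word>>3) & 0x3f = 46
len [1+:2] = (word>>1) & 0x3 = 1
cnt [0+:1] = (word>>0) & 0x1 = 1
addr_hi signed 6b, MSB=0: value = 4

4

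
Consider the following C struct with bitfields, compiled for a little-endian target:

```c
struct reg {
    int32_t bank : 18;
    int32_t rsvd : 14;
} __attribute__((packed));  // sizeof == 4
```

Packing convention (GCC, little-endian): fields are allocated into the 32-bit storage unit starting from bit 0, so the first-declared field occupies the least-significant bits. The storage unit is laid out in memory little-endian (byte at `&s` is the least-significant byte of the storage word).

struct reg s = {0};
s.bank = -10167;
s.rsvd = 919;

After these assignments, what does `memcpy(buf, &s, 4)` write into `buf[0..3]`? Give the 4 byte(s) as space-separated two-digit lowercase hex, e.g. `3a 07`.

49 d8 5f 0e

bank:18 = -10167 → 0x3d849 << 0 → word 0x0003d849
rsvd:14 = 919 → 0x397 << 18 → word 0x0e5fd849
word = 0x0e5fd849 → little-endian bytes:
  [0]=0x49  [1]=0xd8  [2]=0x5f  [3]=0x0e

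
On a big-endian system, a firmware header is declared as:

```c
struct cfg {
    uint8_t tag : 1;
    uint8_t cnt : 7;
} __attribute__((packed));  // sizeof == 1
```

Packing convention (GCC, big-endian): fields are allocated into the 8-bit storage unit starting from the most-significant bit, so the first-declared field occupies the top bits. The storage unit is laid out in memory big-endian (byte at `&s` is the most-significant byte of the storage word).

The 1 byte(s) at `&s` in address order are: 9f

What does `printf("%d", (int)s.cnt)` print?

[0]=0x9f (big-endian) → word 0x9f
tag:1 @ bit 7 → (0x9f>>7)&0x1 = 0x1
cnt:7 @ bit 0 → (0x9f>>0)&0x7f = 0x1f  ←

31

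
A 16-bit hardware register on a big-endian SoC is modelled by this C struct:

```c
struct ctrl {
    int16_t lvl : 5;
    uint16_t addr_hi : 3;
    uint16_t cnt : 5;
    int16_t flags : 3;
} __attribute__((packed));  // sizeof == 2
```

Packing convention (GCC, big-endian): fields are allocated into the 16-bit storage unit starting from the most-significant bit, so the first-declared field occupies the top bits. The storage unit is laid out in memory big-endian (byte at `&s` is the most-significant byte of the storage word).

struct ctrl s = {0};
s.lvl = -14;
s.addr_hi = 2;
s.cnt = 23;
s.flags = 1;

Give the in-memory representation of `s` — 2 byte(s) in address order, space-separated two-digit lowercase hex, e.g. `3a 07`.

lvl (5b) val=-14 bits=0x12 at bit 11: 0x9000
addr_hi (3b) val=2 bits=0x2 at bit 8: 0x9200
cnt (5b) val=23 bits=0x17 at bit 3: 0x92b8
flags (3b) val=1 bits=0x1 at bit 0: 0x92b9
word = 0x92b9 → big-endian bytes:
  [0]=0x92  [1]=0xb9

92 b9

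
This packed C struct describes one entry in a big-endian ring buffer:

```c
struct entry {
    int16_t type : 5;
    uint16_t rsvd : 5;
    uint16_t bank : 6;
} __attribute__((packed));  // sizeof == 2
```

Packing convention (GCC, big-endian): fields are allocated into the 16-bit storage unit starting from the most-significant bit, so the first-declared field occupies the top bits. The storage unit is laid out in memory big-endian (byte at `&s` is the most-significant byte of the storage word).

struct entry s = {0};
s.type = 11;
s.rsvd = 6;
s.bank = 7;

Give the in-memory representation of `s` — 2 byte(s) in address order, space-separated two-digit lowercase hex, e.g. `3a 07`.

59 87

type (5b) val=11 bits=0xb at bit 11: 0x5800
rsvd (5b) val=6 bits=0x6 at bit 6: 0x5980
bank (6b) val=7 bits=0x7 at bit 0: 0x5987
word = 0x5987 → big-endian bytes:
  [0]=0x59  [1]=0x87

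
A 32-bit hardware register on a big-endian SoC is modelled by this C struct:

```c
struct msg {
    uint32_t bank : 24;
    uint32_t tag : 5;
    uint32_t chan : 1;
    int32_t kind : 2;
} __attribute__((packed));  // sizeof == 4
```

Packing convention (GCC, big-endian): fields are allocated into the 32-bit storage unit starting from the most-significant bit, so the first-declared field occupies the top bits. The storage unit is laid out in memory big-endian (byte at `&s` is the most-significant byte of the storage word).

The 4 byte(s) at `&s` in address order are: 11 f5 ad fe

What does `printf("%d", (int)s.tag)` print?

[0]=0x11 [1]=0xf5 [2]=0xad [3]=0xfe (big-endian) → word 0x11f5adfe
bank [8+:24] = (word>>8) & 0xffffff = 1177005
tag [3+:5] = (word>>3) & 0x1f = 31  ←
chan [2+:1] = (word>>2) & 0x1 = 1
kind [0+:2] = (word>>0) & 0x3 = 2

31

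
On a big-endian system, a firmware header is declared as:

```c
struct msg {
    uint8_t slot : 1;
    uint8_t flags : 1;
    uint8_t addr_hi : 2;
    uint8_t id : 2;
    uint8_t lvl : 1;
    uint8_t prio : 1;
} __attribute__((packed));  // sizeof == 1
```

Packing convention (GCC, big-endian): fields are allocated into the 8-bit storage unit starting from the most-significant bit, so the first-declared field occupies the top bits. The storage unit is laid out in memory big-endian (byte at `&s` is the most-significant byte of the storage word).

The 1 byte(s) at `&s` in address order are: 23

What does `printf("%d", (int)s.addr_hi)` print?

[0]=0x23 (big-endian) → word 0x23
slot:1 @ bit 7 → (0x23>>7)&0x1 = 0x0
flags:1 @ bit 6 → (0x23>>6)&0x1 = 0x0
addr_hi:2 @ bit 4 → (0x23>>4)&0x3 = 0x2  ←
id:2 @ bit 2 → (0x23>>2)&0x3 = 0x0
lvl:1 @ bit 1 → (0x23>>1)&0x1 = 0x1
prio:1 @ bit 0 → (0x23>>0)&0x1 = 0x1

2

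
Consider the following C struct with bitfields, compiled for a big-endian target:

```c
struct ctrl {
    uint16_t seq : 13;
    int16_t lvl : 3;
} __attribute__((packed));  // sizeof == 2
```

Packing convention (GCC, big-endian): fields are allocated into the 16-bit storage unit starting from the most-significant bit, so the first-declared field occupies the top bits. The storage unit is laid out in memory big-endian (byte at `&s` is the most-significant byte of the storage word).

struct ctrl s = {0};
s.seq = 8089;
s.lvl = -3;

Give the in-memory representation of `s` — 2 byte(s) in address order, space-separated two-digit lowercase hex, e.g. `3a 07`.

seq (13b) val=8089 bits=0x1f99 at bit 3: 0xfcc8
lvl (3b) val=-3 bits=0x5 at bit 0: 0xfccd
word = 0xfccd → big-endian bytes:
  [0]=0xfc  [1]=0xcd

fc cd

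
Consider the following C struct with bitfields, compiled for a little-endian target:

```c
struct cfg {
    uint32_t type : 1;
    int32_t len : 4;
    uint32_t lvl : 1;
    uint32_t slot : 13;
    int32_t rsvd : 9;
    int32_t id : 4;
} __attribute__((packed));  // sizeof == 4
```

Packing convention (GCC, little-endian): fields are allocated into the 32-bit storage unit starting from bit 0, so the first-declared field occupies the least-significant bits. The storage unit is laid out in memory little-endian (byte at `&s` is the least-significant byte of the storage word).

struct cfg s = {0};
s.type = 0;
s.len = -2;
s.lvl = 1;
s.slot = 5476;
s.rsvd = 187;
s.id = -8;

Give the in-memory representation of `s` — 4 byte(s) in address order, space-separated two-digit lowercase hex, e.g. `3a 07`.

type:1 = 0 → 0x0 << 0 → word 0x00000000
len:4 = -2 → 0xe << 1 → word 0x0000001c
lvl:1 = 1 → 0x1 << 5 → word 0x0000003c
slot:13 = 5476 → 0x1564 << 6 → word 0x0005593c
rsvd:9 = 187 → 0xbb << 19 → word 0x05dd593c
id:4 = -8 → 0x8 << 28 → word 0x85dd593c
word = 0x85dd593c → little-endian bytes:
  [0]=0x3c  [1]=0x59  [2]=0xdd  [3]=0x85

3c 59 dd 85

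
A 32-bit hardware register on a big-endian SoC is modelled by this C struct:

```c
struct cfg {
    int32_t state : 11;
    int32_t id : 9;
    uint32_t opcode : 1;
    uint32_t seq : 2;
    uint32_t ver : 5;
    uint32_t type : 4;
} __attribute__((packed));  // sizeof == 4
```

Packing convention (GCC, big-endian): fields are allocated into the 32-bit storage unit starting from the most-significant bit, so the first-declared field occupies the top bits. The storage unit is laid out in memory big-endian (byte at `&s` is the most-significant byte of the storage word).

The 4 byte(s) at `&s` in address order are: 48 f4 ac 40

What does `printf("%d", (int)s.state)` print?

583

[0]=0x48 [1]=0xf4 [2]=0xac [3]=0x40 (big-endian) → word 0x48f4ac40
state [21+:11] = (word>>21) & 0x7ff = 583  ←
id [12+:9] = (word>>12) & 0x1ff = 330
opcode [11+:1] = (word>>11) & 0x1 = 1
seq [9+:2] = (word>>9) & 0x3 = 2
ver [4+:5] = (word>>4) & 0x1f = 4
type [0+:4] = (word>>0) & 0xf = 0
state signed 11b, MSB=0: value = 583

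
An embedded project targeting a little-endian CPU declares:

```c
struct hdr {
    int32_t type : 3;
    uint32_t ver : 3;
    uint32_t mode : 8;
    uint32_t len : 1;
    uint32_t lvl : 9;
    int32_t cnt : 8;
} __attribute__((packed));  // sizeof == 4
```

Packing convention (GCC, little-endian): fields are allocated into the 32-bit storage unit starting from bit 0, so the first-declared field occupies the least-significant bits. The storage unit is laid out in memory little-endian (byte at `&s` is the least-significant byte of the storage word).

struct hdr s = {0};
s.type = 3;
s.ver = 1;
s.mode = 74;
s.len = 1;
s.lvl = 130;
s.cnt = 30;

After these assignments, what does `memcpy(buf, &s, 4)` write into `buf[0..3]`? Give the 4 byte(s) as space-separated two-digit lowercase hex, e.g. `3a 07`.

8b 52 41 1e

type:3 = 3 → 0x3 << 0 → word 0x00000003
ver:3 = 1 → 0x1 << 3 → word 0x0000000b
mode:8 = 74 → 0x4a << 6 → word 0x0000128b
len:1 = 1 → 0x1 << 14 → word 0x0000528b
lvl:9 = 130 → 0x82 << 15 → word 0x0041528b
cnt:8 = 30 → 0x1e << 24 → word 0x1e41528b
word = 0x1e41528b → little-endian bytes:
  [0]=0x8b  [1]=0x52  [2]=0x41  [3]=0x1e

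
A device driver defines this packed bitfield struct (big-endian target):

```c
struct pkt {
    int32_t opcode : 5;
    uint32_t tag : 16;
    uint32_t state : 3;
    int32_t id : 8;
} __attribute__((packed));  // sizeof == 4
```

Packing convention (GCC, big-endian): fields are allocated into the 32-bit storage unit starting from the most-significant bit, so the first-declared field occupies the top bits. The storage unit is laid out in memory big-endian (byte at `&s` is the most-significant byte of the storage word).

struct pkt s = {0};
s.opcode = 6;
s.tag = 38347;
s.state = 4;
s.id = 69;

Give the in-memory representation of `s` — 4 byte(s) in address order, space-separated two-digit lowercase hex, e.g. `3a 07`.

opcode:5 = 6 → 0x6 << 27 → word 0x30000000
tag:16 = 38347 → 0x95cb << 11 → word 0x34ae5800
state:3 = 4 → 0x4 << 8 → word 0x34ae5c00
id:8 = 69 → 0x45 << 0 → word 0x34ae5c45
word = 0x34ae5c45 → big-endian bytes:
  [0]=0x34  [1]=0xae  [2]=0x5c  [3]=0x45

34 ae 5c 45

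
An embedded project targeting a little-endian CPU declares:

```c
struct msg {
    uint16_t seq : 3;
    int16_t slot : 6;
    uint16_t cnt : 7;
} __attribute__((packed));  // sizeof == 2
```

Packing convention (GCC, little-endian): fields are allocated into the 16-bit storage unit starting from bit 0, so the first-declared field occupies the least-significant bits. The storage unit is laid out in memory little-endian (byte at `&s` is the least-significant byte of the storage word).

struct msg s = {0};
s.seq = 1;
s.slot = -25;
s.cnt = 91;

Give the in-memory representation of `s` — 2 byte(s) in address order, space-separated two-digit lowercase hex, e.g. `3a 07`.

seq:3 = 1 → 0x1 << 0 → word 0x0001
slot:6 = -25 → 0x27 << 3 → word 0x0139
cnt:7 = 91 → 0x5b << 9 → word 0xb739
word = 0xb739 → little-endian bytes:
  [0]=0x39  [1]=0xb7

39 b7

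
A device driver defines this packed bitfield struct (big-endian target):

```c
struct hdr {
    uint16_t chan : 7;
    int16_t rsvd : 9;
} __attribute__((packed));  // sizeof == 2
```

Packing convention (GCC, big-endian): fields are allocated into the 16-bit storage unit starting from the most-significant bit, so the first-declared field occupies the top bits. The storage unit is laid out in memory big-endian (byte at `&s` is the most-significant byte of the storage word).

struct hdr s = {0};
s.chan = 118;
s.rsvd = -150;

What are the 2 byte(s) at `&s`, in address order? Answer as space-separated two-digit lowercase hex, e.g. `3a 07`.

ed 6a

chan:7 = 118 → 0x76 << 9 → word 0xec00
rsvd:9 = -150 → 0x16a << 0 → word 0xed6a
word = 0xed6a → big-endian bytes:
  [0]=0xed  [1]=0x6a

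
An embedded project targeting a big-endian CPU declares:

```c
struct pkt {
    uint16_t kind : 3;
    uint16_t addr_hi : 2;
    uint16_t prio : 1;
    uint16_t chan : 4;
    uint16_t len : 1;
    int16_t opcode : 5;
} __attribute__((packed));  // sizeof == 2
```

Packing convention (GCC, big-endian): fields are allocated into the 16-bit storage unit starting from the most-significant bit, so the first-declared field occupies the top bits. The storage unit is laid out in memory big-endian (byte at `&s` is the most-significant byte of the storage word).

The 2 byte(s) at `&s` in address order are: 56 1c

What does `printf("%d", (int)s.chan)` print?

[0]=0x56 [1]=0x1c (big-endian) → word 0x561c
kind [13+:3] = (word>>13) & 0x7 = 2
addr_hi [11+:2] = (word>>11) & 0x3 = 2
prio [10+:1] = (word>>10) & 0x1 = 1
chan [6+:4] = (word>>6) & 0xf = 8  ←
len [5+:1] = (word>>5) & 0x1 = 0
opcode [0+:5] = (word>>0) & 0x1f = 28

8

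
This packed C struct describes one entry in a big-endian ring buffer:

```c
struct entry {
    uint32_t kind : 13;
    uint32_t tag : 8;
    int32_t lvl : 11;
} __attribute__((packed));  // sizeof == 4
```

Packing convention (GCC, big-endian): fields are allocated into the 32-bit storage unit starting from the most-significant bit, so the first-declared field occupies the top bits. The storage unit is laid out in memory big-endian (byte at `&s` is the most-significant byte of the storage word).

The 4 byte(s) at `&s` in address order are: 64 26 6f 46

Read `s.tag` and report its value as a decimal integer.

205

[0]=0x64 [1]=0x26 [2]=0x6f [3]=0x46 (big-endian) → word 0x64266f46
kind [19+:13] = (word>>19) & 0x1fff = 3204
tag [11+:8] = (word>>11) & 0xff = 205  ←
lvl [0+:11] = (word>>0) & 0x7ff = 1862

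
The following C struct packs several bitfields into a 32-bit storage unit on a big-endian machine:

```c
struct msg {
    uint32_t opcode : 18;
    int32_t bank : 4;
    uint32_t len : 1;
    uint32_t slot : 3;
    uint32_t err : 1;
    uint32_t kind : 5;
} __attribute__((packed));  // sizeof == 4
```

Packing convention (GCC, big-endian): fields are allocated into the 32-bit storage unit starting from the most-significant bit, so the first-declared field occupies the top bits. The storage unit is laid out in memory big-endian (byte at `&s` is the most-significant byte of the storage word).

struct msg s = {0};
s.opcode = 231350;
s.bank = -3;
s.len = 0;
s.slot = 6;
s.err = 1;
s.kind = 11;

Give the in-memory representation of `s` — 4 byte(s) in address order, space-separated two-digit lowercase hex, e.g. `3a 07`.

e1 ed b5 ab

[14+:18] opcode=231350 & 0x3ffff = 0x387b6; word=0xe1ed8000
[10+:4] bank=-3 & 0xf = 0xd; word=0xe1edb400
[9+:1] len=0 & 0x1 = 0x0; word=0xe1edb400
[6+:3] slot=6 & 0x7 = 0x6; word=0xe1edb580
[5+:1] err=1 & 0x1 = 0x1; word=0xe1edb5a0
[0+:5] kind=11 & 0x1f = 0xb; word=0xe1edb5ab
word = 0xe1edb5ab → big-endian bytes:
  [0]=0xe1  [1]=0xed  [2]=0xb5  [3]=0xab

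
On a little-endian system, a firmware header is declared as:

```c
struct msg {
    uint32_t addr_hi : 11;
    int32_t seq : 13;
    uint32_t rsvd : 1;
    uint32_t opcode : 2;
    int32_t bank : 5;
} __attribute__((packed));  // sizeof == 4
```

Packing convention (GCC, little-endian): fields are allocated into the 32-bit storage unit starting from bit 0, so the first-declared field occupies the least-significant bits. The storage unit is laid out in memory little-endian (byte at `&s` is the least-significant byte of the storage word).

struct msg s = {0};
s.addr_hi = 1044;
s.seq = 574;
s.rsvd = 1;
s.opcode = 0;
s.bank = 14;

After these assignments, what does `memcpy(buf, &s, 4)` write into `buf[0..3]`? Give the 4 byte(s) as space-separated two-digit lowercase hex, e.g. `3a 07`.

14 f4 11 71

addr_hi:11 = 1044 → 0x414 << 0 → word 0x00000414
seq:13 = 574 → 0x23e << 11 → word 0x0011f414
rsvd:1 = 1 → 0x1 << 24 → word 0x0111f414
opcode:2 = 0 → 0x0 << 25 → word 0x0111f414
bank:5 = 14 → 0xe << 27 → word 0x7111f414
word = 0x7111f414 → little-endian bytes:
  [0]=0x14  [1]=0xf4  [2]=0x11  [3]=0x71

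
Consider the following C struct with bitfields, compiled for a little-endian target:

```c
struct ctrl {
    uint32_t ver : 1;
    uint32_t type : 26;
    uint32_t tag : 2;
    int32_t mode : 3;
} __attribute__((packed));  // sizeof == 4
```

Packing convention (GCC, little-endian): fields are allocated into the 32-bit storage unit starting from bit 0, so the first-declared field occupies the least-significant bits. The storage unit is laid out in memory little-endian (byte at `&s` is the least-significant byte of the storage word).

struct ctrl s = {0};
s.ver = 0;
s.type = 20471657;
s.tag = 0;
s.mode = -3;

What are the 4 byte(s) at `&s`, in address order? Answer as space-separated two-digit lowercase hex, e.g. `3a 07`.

d2 be 70 a2

ver (1b) val=0 bits=0x0 at bit 0: 0x00000000
type (26b) val=20471657 bits=0x1385f69 at bit 1: 0x0270bed2
tag (2b) val=0 bits=0x0 at bit 27: 0x0270bed2
mode (3b) val=-3 bits=0x5 at bit 29: 0xa270bed2
word = 0xa270bed2 → little-endian bytes:
  [0]=0xd2  [1]=0xbe  [2]=0x70  [3]=0xa2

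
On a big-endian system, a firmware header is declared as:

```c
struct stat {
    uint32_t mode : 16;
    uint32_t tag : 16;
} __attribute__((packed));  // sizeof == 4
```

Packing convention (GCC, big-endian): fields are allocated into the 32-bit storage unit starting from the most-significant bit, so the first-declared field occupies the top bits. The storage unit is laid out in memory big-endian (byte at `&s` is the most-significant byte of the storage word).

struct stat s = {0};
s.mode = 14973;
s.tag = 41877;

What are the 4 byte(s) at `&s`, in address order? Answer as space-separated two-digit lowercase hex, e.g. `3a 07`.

[16+:16] mode=14973 & 0xffff = 0x3a7d; word=0x3a7d0000
[0+:16] tag=41877 & 0xffff = 0xa395; word=0x3a7da395
word = 0x3a7da395 → big-endian bytes:
  [0]=0x3a  [1]=0x7d  [2]=0xa3  [3]=0x95

3a 7d a3 95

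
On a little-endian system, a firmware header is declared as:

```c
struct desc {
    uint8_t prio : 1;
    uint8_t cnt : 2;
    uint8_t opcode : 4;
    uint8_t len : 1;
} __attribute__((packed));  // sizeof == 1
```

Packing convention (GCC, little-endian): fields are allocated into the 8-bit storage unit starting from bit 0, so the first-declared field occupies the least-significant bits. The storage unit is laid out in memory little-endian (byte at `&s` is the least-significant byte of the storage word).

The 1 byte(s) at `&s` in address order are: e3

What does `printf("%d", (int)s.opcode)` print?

[0]=0xe3 (little-endian) → word 0xe3
prio [0+:1] = (word>>0) & 0x1 = 1
cnt [1+:2] = (word>>1) & 0x3 = 1
opcode [3+:4] = (word>>3) & 0xf = 12  ←
len [7+:1] = (word>>7) & 0x1 = 1

12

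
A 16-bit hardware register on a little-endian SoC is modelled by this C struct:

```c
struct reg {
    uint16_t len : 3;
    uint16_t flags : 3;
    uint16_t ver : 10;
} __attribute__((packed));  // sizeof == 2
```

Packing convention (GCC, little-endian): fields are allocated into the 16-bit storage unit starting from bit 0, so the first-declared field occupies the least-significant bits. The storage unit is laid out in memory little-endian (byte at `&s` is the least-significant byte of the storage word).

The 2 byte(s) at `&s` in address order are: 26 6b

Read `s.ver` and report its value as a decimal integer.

[0]=0x26 [1]=0x6b (little-endian) → word 0x6b26
len [0+:3] = (word>>0) & 0x7 = 6
flags [3+:3] = (word>>3) & 0x7 = 4
ver [6+:10] = (word>>6) & 0x3ff = 428  ←

428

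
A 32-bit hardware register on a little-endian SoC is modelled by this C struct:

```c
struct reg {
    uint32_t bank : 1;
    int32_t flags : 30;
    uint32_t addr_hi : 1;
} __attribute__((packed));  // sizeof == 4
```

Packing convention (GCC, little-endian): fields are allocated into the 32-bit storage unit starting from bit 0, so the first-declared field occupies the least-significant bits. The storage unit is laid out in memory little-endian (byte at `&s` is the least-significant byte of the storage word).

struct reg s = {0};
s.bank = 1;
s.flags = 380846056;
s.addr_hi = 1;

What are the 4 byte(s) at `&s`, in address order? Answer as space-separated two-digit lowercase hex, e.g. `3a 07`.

[0+:1] bank=1 & 0x1 = 0x1; word=0x00000001
[1+:30] flags=380846056 & 0x3fffffff = 0x16b33fe8; word=0x2d667fd1
[31+:1] addr_hi=1 & 0x1 = 0x1; word=0xad667fd1
word = 0xad667fd1 → little-endian bytes:
  [0]=0xd1  [1]=0x7f  [2]=0x66  [3]=0xad

d1 7f 66 ad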